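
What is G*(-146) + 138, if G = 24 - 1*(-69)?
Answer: -13440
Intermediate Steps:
G = 93 (G = 24 + 69 = 93)
G*(-146) + 138 = 93*(-146) + 138 = -13578 + 138 = -13440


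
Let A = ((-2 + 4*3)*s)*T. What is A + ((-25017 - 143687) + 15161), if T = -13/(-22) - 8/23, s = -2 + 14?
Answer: -38838999/253 ≈ -1.5351e+5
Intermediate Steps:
s = 12
T = 123/506 (T = -13*(-1/22) - 8*1/23 = 13/22 - 8/23 = 123/506 ≈ 0.24308)
A = 7380/253 (A = ((-2 + 4*3)*12)*(123/506) = ((-2 + 12)*12)*(123/506) = (10*12)*(123/506) = 120*(123/506) = 7380/253 ≈ 29.170)
A + ((-25017 - 143687) + 15161) = 7380/253 + ((-25017 - 143687) + 15161) = 7380/253 + (-168704 + 15161) = 7380/253 - 153543 = -38838999/253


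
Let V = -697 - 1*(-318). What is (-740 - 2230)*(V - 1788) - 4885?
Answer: 6431105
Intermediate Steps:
V = -379 (V = -697 + 318 = -379)
(-740 - 2230)*(V - 1788) - 4885 = (-740 - 2230)*(-379 - 1788) - 4885 = -2970*(-2167) - 4885 = 6435990 - 4885 = 6431105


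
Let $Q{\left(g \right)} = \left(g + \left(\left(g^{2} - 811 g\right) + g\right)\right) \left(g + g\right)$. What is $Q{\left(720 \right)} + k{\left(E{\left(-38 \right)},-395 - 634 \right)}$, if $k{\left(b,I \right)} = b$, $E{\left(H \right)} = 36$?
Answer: $-92275164$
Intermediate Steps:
$Q{\left(g \right)} = 2 g \left(g^{2} - 809 g\right)$ ($Q{\left(g \right)} = \left(g + \left(g^{2} - 810 g\right)\right) 2 g = \left(g^{2} - 809 g\right) 2 g = 2 g \left(g^{2} - 809 g\right)$)
$Q{\left(720 \right)} + k{\left(E{\left(-38 \right)},-395 - 634 \right)} = 2 \cdot 720^{2} \left(-809 + 720\right) + 36 = 2 \cdot 518400 \left(-89\right) + 36 = -92275200 + 36 = -92275164$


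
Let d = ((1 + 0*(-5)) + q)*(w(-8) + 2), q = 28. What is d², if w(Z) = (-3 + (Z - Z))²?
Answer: 101761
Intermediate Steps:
w(Z) = 9 (w(Z) = (-3 + 0)² = (-3)² = 9)
d = 319 (d = ((1 + 0*(-5)) + 28)*(9 + 2) = ((1 + 0) + 28)*11 = (1 + 28)*11 = 29*11 = 319)
d² = 319² = 101761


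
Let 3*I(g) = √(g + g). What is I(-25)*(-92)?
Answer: -460*I*√2/3 ≈ -216.85*I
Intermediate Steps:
I(g) = √2*√g/3 (I(g) = √(g + g)/3 = √(2*g)/3 = (√2*√g)/3 = √2*√g/3)
I(-25)*(-92) = (√2*√(-25)/3)*(-92) = (√2*(5*I)/3)*(-92) = (5*I*√2/3)*(-92) = -460*I*√2/3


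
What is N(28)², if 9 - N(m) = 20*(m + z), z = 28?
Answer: 1234321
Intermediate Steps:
N(m) = -551 - 20*m (N(m) = 9 - 20*(m + 28) = 9 - 20*(28 + m) = 9 - (560 + 20*m) = 9 + (-560 - 20*m) = -551 - 20*m)
N(28)² = (-551 - 20*28)² = (-551 - 560)² = (-1111)² = 1234321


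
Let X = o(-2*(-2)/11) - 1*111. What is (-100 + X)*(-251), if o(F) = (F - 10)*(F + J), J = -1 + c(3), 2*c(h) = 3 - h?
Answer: 6222039/121 ≈ 51422.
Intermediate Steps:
c(h) = 3/2 - h/2 (c(h) = (3 - h)/2 = 3/2 - h/2)
J = -1 (J = -1 + (3/2 - ½*3) = -1 + (3/2 - 3/2) = -1 + 0 = -1)
o(F) = (-1 + F)*(-10 + F) (o(F) = (F - 10)*(F - 1) = (-10 + F)*(-1 + F) = (-1 + F)*(-10 + F))
X = -12689/121 (X = (10 + (-2*(-2)/11)² - 11*(-2*(-2))/11) - 1*111 = (10 + (4*(1/11))² - 44/11) - 111 = (10 + (4/11)² - 11*4/11) - 111 = (10 + 16/121 - 4) - 111 = 742/121 - 111 = -12689/121 ≈ -104.87)
(-100 + X)*(-251) = (-100 - 12689/121)*(-251) = -24789/121*(-251) = 6222039/121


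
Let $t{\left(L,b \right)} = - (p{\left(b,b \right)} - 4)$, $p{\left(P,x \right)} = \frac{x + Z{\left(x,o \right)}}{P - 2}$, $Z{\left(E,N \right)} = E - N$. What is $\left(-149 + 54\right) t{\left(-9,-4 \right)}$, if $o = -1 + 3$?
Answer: $- \frac{665}{3} \approx -221.67$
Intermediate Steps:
$o = 2$
$p{\left(P,x \right)} = \frac{-2 + 2 x}{-2 + P}$ ($p{\left(P,x \right)} = \frac{x + \left(x - 2\right)}{P - 2} = \frac{x + \left(x - 2\right)}{-2 + P} = \frac{x + \left(-2 + x\right)}{-2 + P} = \frac{-2 + 2 x}{-2 + P}$)
$t{\left(L,b \right)} = 4 - \frac{2 \left(-1 + b\right)}{-2 + b}$ ($t{\left(L,b \right)} = - (\frac{2 \left(-1 + b\right)}{-2 + b} - 4) = - (-4 + \frac{2 \left(-1 + b\right)}{-2 + b}) = 4 - \frac{2 \left(-1 + b\right)}{-2 + b}$)
$\left(-149 + 54\right) t{\left(-9,-4 \right)} = \left(-149 + 54\right) \frac{2 \left(-3 - 4\right)}{-2 - 4} = - 95 \cdot 2 \frac{1}{-6} \left(-7\right) = - 95 \cdot 2 \left(- \frac{1}{6}\right) \left(-7\right) = \left(-95\right) \frac{7}{3} = - \frac{665}{3}$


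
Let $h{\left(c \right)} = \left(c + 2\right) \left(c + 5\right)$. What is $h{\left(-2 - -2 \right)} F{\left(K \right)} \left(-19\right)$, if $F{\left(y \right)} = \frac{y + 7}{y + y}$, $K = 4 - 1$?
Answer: $- \frac{950}{3} \approx -316.67$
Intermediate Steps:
$h{\left(c \right)} = \left(2 + c\right) \left(5 + c\right)$
$K = 3$ ($K = 4 - 1 = 3$)
$F{\left(y \right)} = \frac{7 + y}{2 y}$
$h{\left(-2 - -2 \right)} F{\left(K \right)} \left(-19\right) = \left(10 + \left(-2 - -2\right)^{2} + 7 \left(-2 - -2\right)\right) \frac{7 + 3}{2 \cdot 3} \left(-19\right) = \left(10 + \left(-2 + 2\right)^{2} + 7 \left(-2 + 2\right)\right) \frac{1}{2} \cdot \frac{1}{3} \cdot 10 \left(-19\right) = \left(10 + 0^{2} + 7 \cdot 0\right) \frac{5}{3} \left(-19\right) = \left(10 + 0 + 0\right) \frac{5}{3} \left(-19\right) = 10 \cdot \frac{5}{3} \left(-19\right) = \frac{50}{3} \left(-19\right) = - \frac{950}{3}$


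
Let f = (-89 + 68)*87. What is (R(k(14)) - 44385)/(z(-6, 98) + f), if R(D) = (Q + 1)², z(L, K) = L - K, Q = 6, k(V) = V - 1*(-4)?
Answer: 44336/1931 ≈ 22.960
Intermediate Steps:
k(V) = 4 + V (k(V) = V + 4 = 4 + V)
f = -1827 (f = -21*87 = -1827)
R(D) = 49 (R(D) = (6 + 1)² = 7² = 49)
(R(k(14)) - 44385)/(z(-6, 98) + f) = (49 - 44385)/((-6 - 1*98) - 1827) = -44336/((-6 - 98) - 1827) = -44336/(-104 - 1827) = -44336/(-1931) = -44336*(-1/1931) = 44336/1931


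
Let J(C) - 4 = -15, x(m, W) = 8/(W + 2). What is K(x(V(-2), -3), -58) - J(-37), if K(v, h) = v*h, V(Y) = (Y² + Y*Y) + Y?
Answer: 475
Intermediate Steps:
V(Y) = Y + 2*Y² (V(Y) = (Y² + Y²) + Y = 2*Y² + Y = Y + 2*Y²)
x(m, W) = 8/(2 + W)
J(C) = -11 (J(C) = 4 - 15 = -11)
K(v, h) = h*v
K(x(V(-2), -3), -58) - J(-37) = -464/(2 - 3) - 1*(-11) = -464/(-1) + 11 = -464*(-1) + 11 = -58*(-8) + 11 = 464 + 11 = 475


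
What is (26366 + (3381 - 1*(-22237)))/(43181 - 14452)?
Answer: 51984/28729 ≈ 1.8095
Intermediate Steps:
(26366 + (3381 - 1*(-22237)))/(43181 - 14452) = (26366 + (3381 + 22237))/28729 = (26366 + 25618)*(1/28729) = 51984*(1/28729) = 51984/28729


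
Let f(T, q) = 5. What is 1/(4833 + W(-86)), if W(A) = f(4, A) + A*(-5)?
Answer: 1/5268 ≈ 0.00018983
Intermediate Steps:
W(A) = 5 - 5*A (W(A) = 5 + A*(-5) = 5 - 5*A)
1/(4833 + W(-86)) = 1/(4833 + (5 - 5*(-86))) = 1/(4833 + (5 + 430)) = 1/(4833 + 435) = 1/5268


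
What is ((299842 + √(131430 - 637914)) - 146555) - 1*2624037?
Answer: -2470750 + 6*I*√14069 ≈ -2.4708e+6 + 711.68*I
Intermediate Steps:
((299842 + √(131430 - 637914)) - 146555) - 1*2624037 = ((299842 + √(-506484)) - 146555) - 2624037 = ((299842 + 6*I*√14069) - 146555) - 2624037 = (153287 + 6*I*√14069) - 2624037 = -2470750 + 6*I*√14069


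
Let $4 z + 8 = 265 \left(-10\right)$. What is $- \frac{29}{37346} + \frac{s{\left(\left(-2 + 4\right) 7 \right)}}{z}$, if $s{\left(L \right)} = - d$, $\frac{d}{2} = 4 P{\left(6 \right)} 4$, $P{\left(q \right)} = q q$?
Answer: $\frac{28668881}{16544278} \approx 1.7329$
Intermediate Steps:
$P{\left(q \right)} = q^{2}$
$z = - \frac{1329}{2}$ ($z = -2 + \frac{265 \left(-10\right)}{4} = -2 + \frac{1}{4} \left(-2650\right) = -2 - \frac{1325}{2} = - \frac{1329}{2} \approx -664.5$)
$d = 1152$ ($d = 2 \cdot 4 \cdot 6^{2} \cdot 4 = 2 \cdot 4 \cdot 36 \cdot 4 = 2 \cdot 144 \cdot 4 = 2 \cdot 576 = 1152$)
$s{\left(L \right)} = -1152$ ($s{\left(L \right)} = \left(-1\right) 1152 = -1152$)
$- \frac{29}{37346} + \frac{s{\left(\left(-2 + 4\right) 7 \right)}}{z} = - \frac{29}{37346} - \frac{1152}{- \frac{1329}{2}} = \left(-29\right) \frac{1}{37346} - - \frac{768}{443} = - \frac{29}{37346} + \frac{768}{443} = \frac{28668881}{16544278}$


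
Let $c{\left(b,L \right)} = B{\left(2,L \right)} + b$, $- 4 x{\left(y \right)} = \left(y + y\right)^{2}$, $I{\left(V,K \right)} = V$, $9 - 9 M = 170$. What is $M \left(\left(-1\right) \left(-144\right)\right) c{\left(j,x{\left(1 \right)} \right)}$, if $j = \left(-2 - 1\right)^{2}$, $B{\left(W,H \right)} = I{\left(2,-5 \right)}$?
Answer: $-28336$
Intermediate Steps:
$M = - \frac{161}{9}$ ($M = 1 - \frac{170}{9} = - \frac{161}{9} \approx -17.889$)
$x{\left(y \right)} = - y^{2}$ ($x{\left(y \right)} = - \frac{\left(y + y\right)^{2}}{4} = - \frac{\left(2 y\right)^{2}}{4} = - \frac{4 y^{2}}{4} = - y^{2}$)
$B{\left(W,H \right)} = 2$
$j = 9$ ($j = \left(-3\right)^{2} = 9$)
$c{\left(b,L \right)} = 2 + b$
$M \left(\left(-1\right) \left(-144\right)\right) c{\left(j,x{\left(1 \right)} \right)} = - \frac{161 \left(\left(-1\right) \left(-144\right)\right)}{9} \left(2 + 9\right) = \left(- \frac{161}{9}\right) 144 \cdot 11 = \left(-2576\right) 11 = -28336$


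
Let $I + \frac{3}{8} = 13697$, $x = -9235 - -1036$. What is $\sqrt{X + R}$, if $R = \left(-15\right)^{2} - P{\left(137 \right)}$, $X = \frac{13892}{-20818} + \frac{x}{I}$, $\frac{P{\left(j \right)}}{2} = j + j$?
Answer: $\frac{i \sqrt{421819285134822829429}}{1140545357} \approx 18.007 i$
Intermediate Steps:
$x = -8199$ ($x = -9235 + 1036 = -8199$)
$I = \frac{109573}{8}$ ($I = - \frac{3}{8} + 13697 = \frac{109573}{8} \approx 13697.0$)
$P{\left(j \right)} = 4 j$ ($P{\left(j \right)} = 2 \left(j + j\right) = 2 \cdot 2 j = 4 j$)
$X = - \frac{1443841186}{1140545357}$ ($X = \frac{13892}{-20818} - \frac{8199}{\frac{109573}{8}} = 13892 \left(- \frac{1}{20818}\right) - \frac{65592}{109573} = - \frac{6946}{10409} - \frac{65592}{109573} = - \frac{1443841186}{1140545357} \approx -1.2659$)
$R = -323$ ($R = \left(-15\right)^{2} - 4 \cdot 137 = 225 - 548 = -323$)
$\sqrt{X + R} = \sqrt{- \frac{1443841186}{1140545357} - 323} = \sqrt{- \frac{369839991497}{1140545357}} = \frac{i \sqrt{421819285134822829429}}{1140545357}$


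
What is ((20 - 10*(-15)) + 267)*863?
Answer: 377131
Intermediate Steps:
((20 - 10*(-15)) + 267)*863 = ((20 + 150) + 267)*863 = (170 + 267)*863 = 437*863 = 377131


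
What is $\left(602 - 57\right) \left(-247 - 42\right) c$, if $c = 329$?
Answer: $-51819145$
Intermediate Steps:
$\left(602 - 57\right) \left(-247 - 42\right) c = \left(602 - 57\right) \left(-247 - 42\right) 329 = 545 \left(-289\right) 329 = \left(-157505\right) 329 = -51819145$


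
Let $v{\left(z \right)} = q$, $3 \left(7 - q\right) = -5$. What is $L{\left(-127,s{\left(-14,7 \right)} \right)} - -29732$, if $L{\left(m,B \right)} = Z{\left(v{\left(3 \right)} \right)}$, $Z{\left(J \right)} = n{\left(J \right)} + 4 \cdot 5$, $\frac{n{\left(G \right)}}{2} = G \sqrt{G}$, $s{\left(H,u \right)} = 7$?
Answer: $29752 + \frac{52 \sqrt{78}}{9} \approx 29803.0$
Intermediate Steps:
$q = \frac{26}{3}$ ($q = 7 - - \frac{5}{3} = 7 + \frac{5}{3} = \frac{26}{3} \approx 8.6667$)
$n{\left(G \right)} = 2 G^{\frac{3}{2}}$ ($n{\left(G \right)} = 2 G \sqrt{G} = 2 G^{\frac{3}{2}}$)
$v{\left(z \right)} = \frac{26}{3}$
$Z{\left(J \right)} = 20 + 2 J^{\frac{3}{2}}$ ($Z{\left(J \right)} = 2 J^{\frac{3}{2}} + 4 \cdot 5 = 2 J^{\frac{3}{2}} + 20 = 20 + 2 J^{\frac{3}{2}}$)
$L{\left(m,B \right)} = 20 + \frac{52 \sqrt{78}}{9}$ ($L{\left(m,B \right)} = 20 + 2 \left(\frac{26}{3}\right)^{\frac{3}{2}} = 20 + 2 \frac{26 \sqrt{78}}{9} = 20 + \frac{52 \sqrt{78}}{9}$)
$L{\left(-127,s{\left(-14,7 \right)} \right)} - -29732 = \left(20 + \frac{52 \sqrt{78}}{9}\right) - -29732 = \left(20 + \frac{52 \sqrt{78}}{9}\right) + 29732 = 29752 + \frac{52 \sqrt{78}}{9}$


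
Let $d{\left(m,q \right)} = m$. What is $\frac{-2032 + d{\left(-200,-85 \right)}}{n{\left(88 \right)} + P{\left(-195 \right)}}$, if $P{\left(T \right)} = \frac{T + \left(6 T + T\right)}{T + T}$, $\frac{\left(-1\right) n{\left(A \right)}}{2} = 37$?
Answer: $\frac{1116}{35} \approx 31.886$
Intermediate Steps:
$n{\left(A \right)} = -74$ ($n{\left(A \right)} = \left(-2\right) 37 = -74$)
$P{\left(T \right)} = 4$ ($P{\left(T \right)} = \frac{T + 7 T}{2 T} = 8 T \frac{1}{2 T} = 4$)
$\frac{-2032 + d{\left(-200,-85 \right)}}{n{\left(88 \right)} + P{\left(-195 \right)}} = \frac{-2032 - 200}{-74 + 4} = - \frac{2232}{-70} = \left(-2232\right) \left(- \frac{1}{70}\right) = \frac{1116}{35}$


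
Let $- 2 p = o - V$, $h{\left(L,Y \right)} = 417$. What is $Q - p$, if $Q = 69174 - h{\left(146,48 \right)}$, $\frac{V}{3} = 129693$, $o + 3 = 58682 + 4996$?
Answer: $-93945$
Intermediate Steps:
$o = 63675$ ($o = -3 + \left(58682 + 4996\right) = -3 + 63678 = 63675$)
$V = 389079$ ($V = 3 \cdot 129693 = 389079$)
$Q = 68757$ ($Q = 69174 - 417 = 68757$)
$p = 162702$ ($p = - \frac{63675 - 389079}{2} = \left(- \frac{1}{2}\right) \left(-325404\right) = 162702$)
$Q - p = 68757 - 162702 = -93945$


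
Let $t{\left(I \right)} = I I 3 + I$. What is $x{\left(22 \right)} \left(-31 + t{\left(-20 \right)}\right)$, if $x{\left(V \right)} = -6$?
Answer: $-6894$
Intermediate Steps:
$t{\left(I \right)} = I + 3 I^{2}$ ($t{\left(I \right)} = I^{2} \cdot 3 + I = 3 I^{2} + I = I + 3 I^{2}$)
$x{\left(22 \right)} \left(-31 + t{\left(-20 \right)}\right) = - 6 \left(-31 - 20 \left(1 + 3 \left(-20\right)\right)\right) = - 6 \left(-31 - 20 \left(1 - 60\right)\right) = - 6 \left(-31 - -1180\right) = - 6 \left(-31 + 1180\right) = \left(-6\right) 1149 = -6894$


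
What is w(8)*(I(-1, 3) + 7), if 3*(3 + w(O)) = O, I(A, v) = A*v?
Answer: -4/3 ≈ -1.3333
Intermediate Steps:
w(O) = -3 + O/3
w(8)*(I(-1, 3) + 7) = (-3 + (⅓)*8)*(-1*3 + 7) = (-3 + 8/3)*(-3 + 7) = -⅓*4 = -4/3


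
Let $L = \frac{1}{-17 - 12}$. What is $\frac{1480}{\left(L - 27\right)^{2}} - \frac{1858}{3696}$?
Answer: $\frac{3859717}{2535456} \approx 1.5223$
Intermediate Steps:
$L = - \frac{1}{29}$ ($L = \frac{1}{-17 - 12} = \frac{1}{-29} = - \frac{1}{29} \approx -0.034483$)
$\frac{1480}{\left(L - 27\right)^{2}} - \frac{1858}{3696} = \frac{1480}{\left(- \frac{1}{29} - 27\right)^{2}} - \frac{1858}{3696} = \frac{1480}{\left(- \frac{784}{29}\right)^{2}} - \frac{929}{1848} = \frac{1480}{\frac{614656}{841}} - \frac{929}{1848} = 1480 \cdot \frac{841}{614656} - \frac{929}{1848} = \frac{155585}{76832} - \frac{929}{1848} = \frac{3859717}{2535456}$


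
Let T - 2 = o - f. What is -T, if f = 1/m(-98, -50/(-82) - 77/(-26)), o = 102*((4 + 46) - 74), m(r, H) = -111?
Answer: 271505/111 ≈ 2446.0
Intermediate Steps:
o = -2448 (o = 102*(50 - 74) = 102*(-24) = -2448)
f = -1/111 (f = 1/(-111) = -1/111 ≈ -0.0090090)
T = -271505/111 (T = 2 + (-2448 - 1*(-1/111)) = 2 + (-2448 + 1/111) = 2 - 271727/111 = -271505/111 ≈ -2446.0)
-T = -1*(-271505/111) = 271505/111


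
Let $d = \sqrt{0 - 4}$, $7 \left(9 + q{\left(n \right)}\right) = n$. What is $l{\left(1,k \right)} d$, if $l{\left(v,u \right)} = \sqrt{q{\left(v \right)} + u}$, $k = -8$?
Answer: $- \frac{2 \sqrt{826}}{7} \approx -8.2115$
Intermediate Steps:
$q{\left(n \right)} = -9 + \frac{n}{7}$
$l{\left(v,u \right)} = \sqrt{-9 + u + \frac{v}{7}}$ ($l{\left(v,u \right)} = \sqrt{\left(-9 + \frac{v}{7}\right) + u} = \sqrt{-9 + u + \frac{v}{7}}$)
$d = 2 i$ ($d = \sqrt{-4} = 2 i \approx 2.0 i$)
$l{\left(1,k \right)} d = \frac{\sqrt{-441 + 7 \cdot 1 + 49 \left(-8\right)}}{7} \cdot 2 i = \frac{\sqrt{-441 + 7 - 392}}{7} \cdot 2 i = \frac{\sqrt{-826}}{7} \cdot 2 i = \frac{i \sqrt{826}}{7} \cdot 2 i = - \frac{2 \sqrt{826}}{7}$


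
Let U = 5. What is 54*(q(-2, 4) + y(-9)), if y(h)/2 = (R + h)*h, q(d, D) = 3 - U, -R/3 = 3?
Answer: 17388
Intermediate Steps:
R = -9 (R = -3*3 = -9)
q(d, D) = -2 (q(d, D) = 3 - 1*5 = 3 - 5 = -2)
y(h) = 2*h*(-9 + h) (y(h) = 2*((-9 + h)*h) = 2*(h*(-9 + h)) = 2*h*(-9 + h))
54*(q(-2, 4) + y(-9)) = 54*(-2 + 2*(-9)*(-9 - 9)) = 54*(-2 + 2*(-9)*(-18)) = 54*(-2 + 324) = 54*322 = 17388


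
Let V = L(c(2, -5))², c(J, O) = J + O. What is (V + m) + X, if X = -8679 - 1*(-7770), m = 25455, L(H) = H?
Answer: 24555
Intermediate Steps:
V = 9 (V = (2 - 5)² = (-3)² = 9)
X = -909 (X = -8679 + 7770 = -909)
(V + m) + X = (9 + 25455) - 909 = 25464 - 909 = 24555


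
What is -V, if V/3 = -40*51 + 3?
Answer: 6111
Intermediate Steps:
V = -6111 (V = 3*(-40*51 + 3) = 3*(-2040 + 3) = 3*(-2037) = -6111)
-V = -1*(-6111) = 6111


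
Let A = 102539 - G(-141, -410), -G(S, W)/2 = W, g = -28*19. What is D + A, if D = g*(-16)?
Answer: 110231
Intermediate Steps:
g = -532
G(S, W) = -2*W
D = 8512 (D = -532*(-16) = 8512)
A = 101719 (A = 102539 - (-2)*(-410) = 102539 - 1*820 = 102539 - 820 = 101719)
D + A = 8512 + 101719 = 110231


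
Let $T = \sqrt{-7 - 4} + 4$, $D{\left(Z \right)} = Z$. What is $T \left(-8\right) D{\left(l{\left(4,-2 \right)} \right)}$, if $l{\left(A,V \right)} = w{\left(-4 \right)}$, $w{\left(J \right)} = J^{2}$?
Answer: $-512 - 128 i \sqrt{11} \approx -512.0 - 424.53 i$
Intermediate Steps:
$l{\left(A,V \right)} = 16$ ($l{\left(A,V \right)} = \left(-4\right)^{2} = 16$)
$T = 4 + i \sqrt{11}$ ($T = \sqrt{-11} + 4 = i \sqrt{11} + 4 = 4 + i \sqrt{11} \approx 4.0 + 3.3166 i$)
$T \left(-8\right) D{\left(l{\left(4,-2 \right)} \right)} = \left(4 + i \sqrt{11}\right) \left(-8\right) 16 = \left(-32 - 8 i \sqrt{11}\right) 16 = -512 - 128 i \sqrt{11}$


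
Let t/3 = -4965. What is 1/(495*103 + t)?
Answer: 1/36090 ≈ 2.7709e-5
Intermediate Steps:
t = -14895 (t = 3*(-4965) = -14895)
1/(495*103 + t) = 1/(495*103 - 14895) = 1/(50985 - 14895) = 1/36090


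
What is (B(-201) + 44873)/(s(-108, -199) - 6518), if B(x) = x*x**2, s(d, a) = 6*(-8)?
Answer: 4037864/3283 ≈ 1229.9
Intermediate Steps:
s(d, a) = -48
B(x) = x**3
(B(-201) + 44873)/(s(-108, -199) - 6518) = ((-201)**3 + 44873)/(-48 - 6518) = (-8120601 + 44873)/(-6566) = -8075728*(-1/6566) = 4037864/3283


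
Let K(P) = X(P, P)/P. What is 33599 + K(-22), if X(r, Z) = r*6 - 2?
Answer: 369656/11 ≈ 33605.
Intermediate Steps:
X(r, Z) = -2 + 6*r (X(r, Z) = 6*r - 2 = -2 + 6*r)
K(P) = (-2 + 6*P)/P
33599 + K(-22) = 33599 + (6 - 2/(-22)) = 33599 + (6 - 2*(-1/22)) = 33599 + (6 + 1/11) = 33599 + 67/11 = 369656/11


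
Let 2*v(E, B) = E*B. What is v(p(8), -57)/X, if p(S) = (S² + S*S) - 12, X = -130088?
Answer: 1653/65044 ≈ 0.025414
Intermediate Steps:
p(S) = -12 + 2*S² (p(S) = (S² + S²) - 12 = 2*S² - 12 = -12 + 2*S²)
v(E, B) = B*E/2 (v(E, B) = (E*B)/2 = (B*E)/2 = B*E/2)
v(p(8), -57)/X = ((½)*(-57)*(-12 + 2*8²))/(-130088) = ((½)*(-57)*(-12 + 2*64))*(-1/130088) = ((½)*(-57)*(-12 + 128))*(-1/130088) = ((½)*(-57)*116)*(-1/130088) = -3306*(-1/130088) = 1653/65044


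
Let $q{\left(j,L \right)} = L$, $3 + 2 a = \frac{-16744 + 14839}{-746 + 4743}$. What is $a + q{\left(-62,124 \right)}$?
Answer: $\frac{488680}{3997} \approx 122.26$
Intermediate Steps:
$a = - \frac{6948}{3997}$ ($a = - \frac{3}{2} + \frac{\left(-16744 + 14839\right) \frac{1}{-746 + 4743}}{2} = - \frac{3}{2} + \frac{\left(-1905\right) \frac{1}{3997}}{2} = - \frac{3}{2} + \frac{1}{2} \left(- \frac{1905}{3997}\right) = - \frac{3}{2} - \frac{1905}{7994} = - \frac{6948}{3997} \approx -1.7383$)
$a + q{\left(-62,124 \right)} = - \frac{6948}{3997} + 124 = \frac{488680}{3997}$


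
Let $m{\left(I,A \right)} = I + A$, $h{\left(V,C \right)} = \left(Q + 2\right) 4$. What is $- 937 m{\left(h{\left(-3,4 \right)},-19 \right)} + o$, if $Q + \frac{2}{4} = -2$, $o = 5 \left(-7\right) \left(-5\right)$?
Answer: $19852$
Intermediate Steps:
$o = 175$ ($o = \left(-35\right) \left(-5\right) = 175$)
$Q = - \frac{5}{2}$ ($Q = - \frac{1}{2} - 2 = - \frac{5}{2} \approx -2.5$)
$h{\left(V,C \right)} = -2$ ($h{\left(V,C \right)} = \left(- \frac{5}{2} + 2\right) 4 = \left(- \frac{1}{2}\right) 4 = -2$)
$m{\left(I,A \right)} = A + I$
$- 937 m{\left(h{\left(-3,4 \right)},-19 \right)} + o = - 937 \left(-19 - 2\right) + 175 = \left(-937\right) \left(-21\right) + 175 = 19677 + 175 = 19852$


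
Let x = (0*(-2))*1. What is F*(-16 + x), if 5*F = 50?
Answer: -160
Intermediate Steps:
x = 0 (x = 0*1 = 0)
F = 10 (F = (1/5)*50 = 10)
F*(-16 + x) = 10*(-16 + 0) = 10*(-16) = -160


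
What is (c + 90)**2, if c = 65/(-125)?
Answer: 5004169/625 ≈ 8006.7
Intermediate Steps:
c = -13/25 (c = 65*(-1/125) = -13/25 ≈ -0.52000)
(c + 90)**2 = (-13/25 + 90)**2 = (2237/25)**2 = 5004169/625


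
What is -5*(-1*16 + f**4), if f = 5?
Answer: -3045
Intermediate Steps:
-5*(-1*16 + f**4) = -5*(-1*16 + 5**4) = -5*(-16 + 625) = -5*609 = -3045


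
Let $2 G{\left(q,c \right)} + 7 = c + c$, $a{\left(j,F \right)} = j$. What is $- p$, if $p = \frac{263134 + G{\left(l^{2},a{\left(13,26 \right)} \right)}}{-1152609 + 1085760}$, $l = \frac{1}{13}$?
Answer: $\frac{175429}{44566} \approx 3.9364$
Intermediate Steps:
$l = \frac{1}{13} \approx 0.076923$
$G{\left(q,c \right)} = - \frac{7}{2} + c$ ($G{\left(q,c \right)} = - \frac{7}{2} + \frac{c + c}{2} = - \frac{7}{2} + \frac{2 c}{2} = - \frac{7}{2} + c$)
$p = - \frac{175429}{44566}$ ($p = \frac{263134 + \left(- \frac{7}{2} + 13\right)}{-1152609 + 1085760} = \frac{263134 + \frac{19}{2}}{-66849} = \frac{526287}{2} \left(- \frac{1}{66849}\right) = - \frac{175429}{44566} \approx -3.9364$)
$- p = \left(-1\right) \left(- \frac{175429}{44566}\right) = \frac{175429}{44566}$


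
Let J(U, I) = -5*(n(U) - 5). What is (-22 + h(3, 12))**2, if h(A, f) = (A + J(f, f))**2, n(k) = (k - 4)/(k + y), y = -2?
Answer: 306916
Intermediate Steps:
n(k) = (-4 + k)/(-2 + k) (n(k) = (k - 4)/(k - 2) = (-4 + k)/(-2 + k))
J(U, I) = 25 - 5*(-4 + U)/(-2 + U) (J(U, I) = -5*((-4 + U)/(-2 + U) - 5) = -5*(-5 + (-4 + U)/(-2 + U)) = 25 - 5*(-4 + U)/(-2 + U))
h(A, f) = (A + 10*(-3 + 2*f)/(-2 + f))**2
(-22 + h(3, 12))**2 = (-22 + (20 - 5*12 + (-2 + 12)*(25 + 3))**2/(-2 + 12)**2)**2 = (-22 + (20 - 60 + 10*28)**2/10**2)**2 = (-22 + (20 - 60 + 280)**2/100)**2 = (-22 + (1/100)*240**2)**2 = (-22 + (1/100)*57600)**2 = (-22 + 576)**2 = 554**2 = 306916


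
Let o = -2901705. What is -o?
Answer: 2901705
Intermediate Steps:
-o = -1*(-2901705) = 2901705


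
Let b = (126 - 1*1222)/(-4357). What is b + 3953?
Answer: 17224317/4357 ≈ 3953.3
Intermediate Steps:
b = 1096/4357 (b = (126 - 1222)*(-1/4357) = -1096*(-1/4357) = 1096/4357 ≈ 0.25155)
b + 3953 = 1096/4357 + 3953 = 17224317/4357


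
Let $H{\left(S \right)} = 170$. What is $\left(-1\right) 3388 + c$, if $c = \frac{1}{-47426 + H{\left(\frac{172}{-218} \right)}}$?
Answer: $- \frac{160103329}{47256} \approx -3388.0$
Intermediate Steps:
$c = - \frac{1}{47256}$ ($c = \frac{1}{-47426 + 170} = \frac{1}{-47256} = - \frac{1}{47256} \approx -2.1161 \cdot 10^{-5}$)
$\left(-1\right) 3388 + c = \left(-1\right) 3388 - \frac{1}{47256} = -3388 - \frac{1}{47256} = - \frac{160103329}{47256}$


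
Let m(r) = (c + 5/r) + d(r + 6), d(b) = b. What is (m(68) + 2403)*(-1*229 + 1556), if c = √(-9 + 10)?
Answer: 223611443/68 ≈ 3.2884e+6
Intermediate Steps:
c = 1 (c = √1 = 1)
m(r) = 7 + r + 5/r (m(r) = (1 + 5/r) + (r + 6) = (1 + 5/r) + (6 + r) = 7 + r + 5/r)
(m(68) + 2403)*(-1*229 + 1556) = ((7 + 68 + 5/68) + 2403)*(-1*229 + 1556) = ((7 + 68 + 5*(1/68)) + 2403)*(-229 + 1556) = ((7 + 68 + 5/68) + 2403)*1327 = (5105/68 + 2403)*1327 = (168509/68)*1327 = 223611443/68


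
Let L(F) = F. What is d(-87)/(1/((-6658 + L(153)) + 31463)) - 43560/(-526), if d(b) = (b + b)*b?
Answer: 99365157432/263 ≈ 3.7781e+8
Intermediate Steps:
d(b) = 2*b² (d(b) = (2*b)*b = 2*b²)
d(-87)/(1/((-6658 + L(153)) + 31463)) - 43560/(-526) = (2*(-87)²)/(1/((-6658 + 153) + 31463)) - 43560/(-526) = (2*7569)/(1/(-6505 + 31463)) - 43560*(-1/526) = 15138/(1/24958) + 21780/263 = 15138*24958 + 21780/263 = 377814204 + 21780/263 = 99365157432/263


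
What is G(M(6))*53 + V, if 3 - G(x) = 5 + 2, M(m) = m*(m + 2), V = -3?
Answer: -215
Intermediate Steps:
M(m) = m*(2 + m)
G(x) = -4 (G(x) = 3 - (5 + 2) = 3 - 1*7 = 3 - 7 = -4)
G(M(6))*53 + V = -4*53 - 3 = -212 - 3 = -215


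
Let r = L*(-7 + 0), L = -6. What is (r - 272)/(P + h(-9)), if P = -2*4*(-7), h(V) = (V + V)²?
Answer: -23/38 ≈ -0.60526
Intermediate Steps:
h(V) = 4*V² (h(V) = (2*V)² = 4*V²)
r = 42 (r = -6*(-7 + 0) = -6*(-7) = 42)
P = 56 (P = -8*(-7) = 56)
(r - 272)/(P + h(-9)) = (42 - 272)/(56 + 4*(-9)²) = -230/(56 + 4*81) = -230/(56 + 324) = -230/380 = -230*1/380 = -23/38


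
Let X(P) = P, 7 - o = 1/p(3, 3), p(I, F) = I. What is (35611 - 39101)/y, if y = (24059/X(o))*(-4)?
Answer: 17450/72177 ≈ 0.24177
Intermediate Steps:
o = 20/3 (o = 7 - 1/3 = 20/3 ≈ 6.6667)
y = -72177/5 (y = (24059/(20/3))*(-4) = (24059*(3/20))*(-4) = (72177/20)*(-4) = -72177/5 ≈ -14435.)
(35611 - 39101)/y = (35611 - 39101)/(-72177/5) = -3490*(-5/72177) = 17450/72177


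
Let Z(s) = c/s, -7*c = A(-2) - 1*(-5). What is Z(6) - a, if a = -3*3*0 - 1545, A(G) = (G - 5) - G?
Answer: 1545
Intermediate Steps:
A(G) = -5 (A(G) = (-5 + G) - G = -5)
c = 0 (c = -(-5 - 1*(-5))/7 = -(-5 + 5)/7 = -1/7*0 = 0)
Z(s) = 0 (Z(s) = 0/s = 0)
a = -1545 (a = -9*0 - 1545 = 0 - 1545 = -1545)
Z(6) - a = 0 - 1*(-1545) = 0 + 1545 = 1545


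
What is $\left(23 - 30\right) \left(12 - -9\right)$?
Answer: $-147$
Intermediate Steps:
$\left(23 - 30\right) \left(12 - -9\right) = - 7 \left(12 + 9\right) = \left(-7\right) 21 = -147$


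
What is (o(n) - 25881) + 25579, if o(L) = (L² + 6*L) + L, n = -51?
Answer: 1942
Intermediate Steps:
o(L) = L² + 7*L
(o(n) - 25881) + 25579 = (-51*(7 - 51) - 25881) + 25579 = (-51*(-44) - 25881) + 25579 = (2244 - 25881) + 25579 = -23637 + 25579 = 1942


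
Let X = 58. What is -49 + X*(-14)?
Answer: -861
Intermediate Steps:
-49 + X*(-14) = -49 + 58*(-14) = -49 - 812 = -861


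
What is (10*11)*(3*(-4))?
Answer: -1320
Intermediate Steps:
(10*11)*(3*(-4)) = 110*(-12) = -1320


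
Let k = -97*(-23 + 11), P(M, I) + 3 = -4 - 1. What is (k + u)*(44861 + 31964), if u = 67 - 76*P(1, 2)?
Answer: 141281175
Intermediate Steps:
P(M, I) = -8 (P(M, I) = -3 + (-4 - 1) = -3 - 5 = -8)
k = 1164 (k = -97*(-12) = 1164)
u = 675 (u = 67 - 76*(-8) = 67 + 608 = 675)
(k + u)*(44861 + 31964) = (1164 + 675)*(44861 + 31964) = 1839*76825 = 141281175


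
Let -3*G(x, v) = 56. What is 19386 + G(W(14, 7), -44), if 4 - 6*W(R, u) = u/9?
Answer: 58102/3 ≈ 19367.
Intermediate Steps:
W(R, u) = ⅔ - u/54 (W(R, u) = ⅔ - u/(6*9) = ⅔ - u/54)
G(x, v) = -56/3 (G(x, v) = -⅓*56 = -56/3)
19386 + G(W(14, 7), -44) = 19386 - 56/3 = 58102/3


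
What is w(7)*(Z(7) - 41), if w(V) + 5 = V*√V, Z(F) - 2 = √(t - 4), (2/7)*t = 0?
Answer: (5 - 7*√7)*(39 - 2*I) ≈ -527.29 + 27.041*I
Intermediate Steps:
t = 0 (t = (7/2)*0 = 0)
Z(F) = 2 + 2*I (Z(F) = 2 + √(0 - 4) = 2 + √(-4) = 2 + 2*I)
w(V) = -5 + V^(3/2) (w(V) = -5 + V*√V = -5 + V^(3/2))
w(7)*(Z(7) - 41) = (-5 + 7^(3/2))*((2 + 2*I) - 41) = (-5 + 7*√7)*(-39 + 2*I) = (-39 + 2*I)*(-5 + 7*√7)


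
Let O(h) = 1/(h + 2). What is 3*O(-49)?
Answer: -3/47 ≈ -0.063830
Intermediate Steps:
O(h) = 1/(2 + h)
3*O(-49) = 3/(2 - 49) = 3/(-47) = 3*(-1/47) = -3/47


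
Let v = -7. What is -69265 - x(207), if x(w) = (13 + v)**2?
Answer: -69301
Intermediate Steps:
x(w) = 36 (x(w) = (13 - 7)**2 = 6**2 = 36)
-69265 - x(207) = -69265 - 1*36 = -69265 - 36 = -69301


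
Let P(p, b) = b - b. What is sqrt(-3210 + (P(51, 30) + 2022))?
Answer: 6*I*sqrt(33) ≈ 34.467*I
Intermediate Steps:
P(p, b) = 0
sqrt(-3210 + (P(51, 30) + 2022)) = sqrt(-3210 + (0 + 2022)) = sqrt(-3210 + 2022) = sqrt(-1188) = 6*I*sqrt(33)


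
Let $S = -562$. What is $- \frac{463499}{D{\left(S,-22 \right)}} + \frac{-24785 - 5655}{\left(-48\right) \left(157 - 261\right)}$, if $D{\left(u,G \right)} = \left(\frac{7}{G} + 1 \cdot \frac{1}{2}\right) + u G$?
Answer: $- \frac{142267691}{3264144} \approx -43.585$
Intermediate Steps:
$D{\left(u,G \right)} = \frac{1}{2} + \frac{7}{G} + G u$ ($D{\left(u,G \right)} = \left(\frac{7}{G} + 1 \cdot \frac{1}{2}\right) + G u = \left(\frac{7}{G} + \frac{1}{2}\right) + G u = \left(\frac{1}{2} + \frac{7}{G}\right) + G u = \frac{1}{2} + \frac{7}{G} + G u$)
$- \frac{463499}{D{\left(S,-22 \right)}} + \frac{-24785 - 5655}{\left(-48\right) \left(157 - 261\right)} = - \frac{463499}{\frac{1}{2} + \frac{7}{-22} - -12364} + \frac{-24785 - 5655}{\left(-48\right) \left(157 - 261\right)} = - \frac{463499}{\frac{1}{2} + 7 \left(- \frac{1}{22}\right) + 12364} - \frac{30440}{\left(-48\right) \left(-104\right)} = - \frac{463499}{\frac{1}{2} - \frac{7}{22} + 12364} - \frac{30440}{4992} = - \frac{463499}{\frac{136006}{11}} - \frac{3805}{624} = \left(-463499\right) \frac{11}{136006} - \frac{3805}{624} = - \frac{5098489}{136006} - \frac{3805}{624} = - \frac{142267691}{3264144}$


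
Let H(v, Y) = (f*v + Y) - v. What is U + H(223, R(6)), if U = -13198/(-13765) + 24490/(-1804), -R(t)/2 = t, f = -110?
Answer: -307639630779/12416030 ≈ -24778.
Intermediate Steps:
R(t) = -2*t
U = -156647829/12416030 (U = -13198*(-1/13765) + 24490*(-1/1804) = 13198/13765 - 12245/902 = -156647829/12416030 ≈ -12.617)
H(v, Y) = Y - 111*v (H(v, Y) = (-110*v + Y) - v = (Y - 110*v) - v = Y - 111*v)
U + H(223, R(6)) = -156647829/12416030 + (-2*6 - 111*223) = -156647829/12416030 + (-12 - 24753) = -156647829/12416030 - 24765 = -307639630779/12416030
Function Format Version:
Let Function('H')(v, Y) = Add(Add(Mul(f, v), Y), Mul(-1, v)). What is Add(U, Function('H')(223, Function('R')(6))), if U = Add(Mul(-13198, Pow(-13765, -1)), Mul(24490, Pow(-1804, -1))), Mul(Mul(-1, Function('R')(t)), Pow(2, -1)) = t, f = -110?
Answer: Rational(-307639630779, 12416030) ≈ -24778.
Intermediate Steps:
Function('R')(t) = Mul(-2, t)
U = Rational(-156647829, 12416030) (U = Add(Mul(-13198, Rational(-1, 13765)), Mul(24490, Rational(-1, 1804))) = Add(Rational(13198, 13765), Rational(-12245, 902)) = Rational(-156647829, 12416030) ≈ -12.617)
Function('H')(v, Y) = Add(Y, Mul(-111, v)) (Function('H')(v, Y) = Add(Add(Mul(-110, v), Y), Mul(-1, v)) = Add(Add(Y, Mul(-110, v)), Mul(-1, v)) = Add(Y, Mul(-111, v)))
Add(U, Function('H')(223, Function('R')(6))) = Add(Rational(-156647829, 12416030), Add(Mul(-2, 6), Mul(-111, 223))) = Add(Rational(-156647829, 12416030), Add(-12, -24753)) = Add(Rational(-156647829, 12416030), -24765) = Rational(-307639630779, 12416030)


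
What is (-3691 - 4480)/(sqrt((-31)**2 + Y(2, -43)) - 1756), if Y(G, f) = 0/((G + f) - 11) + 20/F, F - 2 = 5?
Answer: 100437932/21578005 + 8171*sqrt(47229)/21578005 ≈ 4.7369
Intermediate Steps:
F = 7 (F = 2 + 5 = 7)
Y(G, f) = 20/7 (Y(G, f) = 0/((G + f) - 11) + 20/7 = 0/(-11 + G + f) + 20*(1/7) = 0 + 20/7 = 20/7)
(-3691 - 4480)/(sqrt((-31)**2 + Y(2, -43)) - 1756) = (-3691 - 4480)/(sqrt((-31)**2 + 20/7) - 1756) = -8171/(sqrt(961 + 20/7) - 1756) = -8171/(sqrt(6747/7) - 1756) = -8171/(sqrt(47229)/7 - 1756) = -8171/(-1756 + sqrt(47229)/7)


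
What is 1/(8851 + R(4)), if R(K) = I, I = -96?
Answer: 1/8755 ≈ 0.00011422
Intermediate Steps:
R(K) = -96
1/(8851 + R(4)) = 1/(8851 - 96) = 1/8755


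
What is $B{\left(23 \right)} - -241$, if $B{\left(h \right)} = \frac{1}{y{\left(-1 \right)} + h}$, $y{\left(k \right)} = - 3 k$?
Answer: $\frac{6267}{26} \approx 241.04$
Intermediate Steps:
$B{\left(h \right)} = \frac{1}{3 + h}$ ($B{\left(h \right)} = \frac{1}{\left(-3\right) \left(-1\right) + h} = \frac{1}{3 + h}$)
$B{\left(23 \right)} - -241 = \frac{1}{3 + 23} - -241 = \frac{1}{26} + 241 = \frac{6267}{26}$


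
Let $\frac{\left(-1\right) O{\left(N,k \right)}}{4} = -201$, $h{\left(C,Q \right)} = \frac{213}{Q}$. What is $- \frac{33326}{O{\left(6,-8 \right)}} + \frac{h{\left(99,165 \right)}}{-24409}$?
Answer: $- \frac{22370022727}{539682990} \approx -41.45$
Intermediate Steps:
$O{\left(N,k \right)} = 804$ ($O{\left(N,k \right)} = \left(-4\right) \left(-201\right) = 804$)
$- \frac{33326}{O{\left(6,-8 \right)}} + \frac{h{\left(99,165 \right)}}{-24409} = - \frac{33326}{804} + \frac{213 \cdot \frac{1}{165}}{-24409} = \left(-33326\right) \frac{1}{804} + 213 \cdot \frac{1}{165} \left(- \frac{1}{24409}\right) = - \frac{16663}{402} + \frac{71}{55} \left(- \frac{1}{24409}\right) = - \frac{16663}{402} - \frac{71}{1342495} = - \frac{22370022727}{539682990}$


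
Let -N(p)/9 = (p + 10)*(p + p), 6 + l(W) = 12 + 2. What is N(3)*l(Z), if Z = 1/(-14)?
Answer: -5616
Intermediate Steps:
Z = -1/14 ≈ -0.071429
l(W) = 8 (l(W) = -6 + (12 + 2) = -6 + 14 = 8)
N(p) = -18*p*(10 + p) (N(p) = -9*(p + 10)*(p + p) = -9*(10 + p)*2*p = -18*p*(10 + p))
N(3)*l(Z) = -18*3*(10 + 3)*8 = -18*3*13*8 = -702*8 = -5616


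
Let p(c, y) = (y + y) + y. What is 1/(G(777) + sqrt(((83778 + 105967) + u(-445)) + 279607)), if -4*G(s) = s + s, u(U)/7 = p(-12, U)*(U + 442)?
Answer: 1554/1385819 + 4*sqrt(497387)/1385819 ≈ 0.0031570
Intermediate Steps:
p(c, y) = 3*y (p(c, y) = 2*y + y = 3*y)
u(U) = 21*U*(442 + U) (u(U) = 7*((3*U)*(U + 442)) = 7*((3*U)*(442 + U)) = 7*(3*U*(442 + U)) = 21*U*(442 + U))
G(s) = -s/2 (G(s) = -(s + s)/4 = -s/2)
1/(G(777) + sqrt(((83778 + 105967) + u(-445)) + 279607)) = 1/(-1/2*777 + sqrt(((83778 + 105967) + 21*(-445)*(442 - 445)) + 279607)) = 1/(-777/2 + sqrt((189745 + 21*(-445)*(-3)) + 279607)) = 1/(-777/2 + sqrt((189745 + 28035) + 279607)) = 1/(-777/2 + sqrt(217780 + 279607)) = 1/(-777/2 + sqrt(497387))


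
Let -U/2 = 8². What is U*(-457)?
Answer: 58496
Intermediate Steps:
U = -128 (U = -2*8² = -2*64 = -128)
U*(-457) = -128*(-457) = 58496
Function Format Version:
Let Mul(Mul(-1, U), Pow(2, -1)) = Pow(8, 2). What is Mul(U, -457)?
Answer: 58496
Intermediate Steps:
U = -128 (U = Mul(-2, Pow(8, 2)) = Mul(-2, 64) = -128)
Mul(U, -457) = Mul(-128, -457) = 58496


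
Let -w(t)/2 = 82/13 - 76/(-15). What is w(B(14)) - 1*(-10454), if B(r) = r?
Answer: 2034094/195 ≈ 10431.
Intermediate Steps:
w(t) = -4436/195 (w(t) = -2*(82/13 - 76/(-15)) = -2*(82*(1/13) - 76*(-1/15)) = -2*(82/13 + 76/15) = -2*2218/195 = -4436/195)
w(B(14)) - 1*(-10454) = -4436/195 - 1*(-10454) = -4436/195 + 10454 = 2034094/195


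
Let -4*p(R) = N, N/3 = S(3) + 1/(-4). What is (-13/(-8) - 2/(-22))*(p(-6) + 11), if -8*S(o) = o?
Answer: 55417/2816 ≈ 19.679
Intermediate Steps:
S(o) = -o/8
N = -15/8 (N = 3*(-1/8*3 + 1/(-4)) = 3*(-3/8 - 1/4) = 3*(-5/8) = -15/8 ≈ -1.8750)
p(R) = 15/32 (p(R) = -1/4*(-15/8) = 15/32)
(-13/(-8) - 2/(-22))*(p(-6) + 11) = (-13/(-8) - 2/(-22))*(15/32 + 11) = (-13*(-1/8) - 2*(-1/22))*(367/32) = (13/8 + 1/11)*(367/32) = (151/88)*(367/32) = 55417/2816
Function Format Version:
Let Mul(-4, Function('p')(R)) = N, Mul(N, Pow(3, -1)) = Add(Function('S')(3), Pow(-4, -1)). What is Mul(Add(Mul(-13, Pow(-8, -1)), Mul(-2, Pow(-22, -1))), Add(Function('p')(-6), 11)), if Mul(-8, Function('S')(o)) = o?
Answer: Rational(55417, 2816) ≈ 19.679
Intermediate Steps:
Function('S')(o) = Mul(Rational(-1, 8), o)
N = Rational(-15, 8) (N = Mul(3, Add(Mul(Rational(-1, 8), 3), Pow(-4, -1))) = Mul(3, Add(Rational(-3, 8), Rational(-1, 4))) = Mul(3, Rational(-5, 8)) = Rational(-15, 8) ≈ -1.8750)
Function('p')(R) = Rational(15, 32) (Function('p')(R) = Mul(Rational(-1, 4), Rational(-15, 8)) = Rational(15, 32))
Mul(Add(Mul(-13, Pow(-8, -1)), Mul(-2, Pow(-22, -1))), Add(Function('p')(-6), 11)) = Mul(Add(Mul(-13, Pow(-8, -1)), Mul(-2, Pow(-22, -1))), Add(Rational(15, 32), 11)) = Mul(Add(Mul(-13, Rational(-1, 8)), Mul(-2, Rational(-1, 22))), Rational(367, 32)) = Mul(Add(Rational(13, 8), Rational(1, 11)), Rational(367, 32)) = Mul(Rational(151, 88), Rational(367, 32)) = Rational(55417, 2816)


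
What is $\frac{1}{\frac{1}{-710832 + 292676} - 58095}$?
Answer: $- \frac{418156}{24292772821} \approx -1.7213 \cdot 10^{-5}$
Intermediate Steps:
$\frac{1}{\frac{1}{-710832 + 292676} - 58095} = \frac{1}{\frac{1}{-418156} - 58095} = \frac{1}{- \frac{1}{418156} - 58095} = \frac{1}{- \frac{24292772821}{418156}} = - \frac{418156}{24292772821}$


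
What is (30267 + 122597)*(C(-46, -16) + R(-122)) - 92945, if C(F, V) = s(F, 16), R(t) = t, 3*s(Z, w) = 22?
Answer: -52864051/3 ≈ -1.7621e+7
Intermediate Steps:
s(Z, w) = 22/3 (s(Z, w) = (1/3)*22 = 22/3)
C(F, V) = 22/3
(30267 + 122597)*(C(-46, -16) + R(-122)) - 92945 = (30267 + 122597)*(22/3 - 122) - 92945 = 152864*(-344/3) - 92945 = -52585216/3 - 92945 = -52864051/3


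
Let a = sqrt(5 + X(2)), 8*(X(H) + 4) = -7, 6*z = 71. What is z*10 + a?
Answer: 355/3 + sqrt(2)/4 ≈ 118.69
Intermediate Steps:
z = 71/6 (z = (1/6)*71 = 71/6 ≈ 11.833)
X(H) = -39/8 (X(H) = -4 + (1/8)*(-7) = -4 - 7/8 = -39/8)
a = sqrt(2)/4 (a = sqrt(5 - 39/8) = sqrt(1/8) = sqrt(2)/4 ≈ 0.35355)
z*10 + a = (71/6)*10 + sqrt(2)/4 = 355/3 + sqrt(2)/4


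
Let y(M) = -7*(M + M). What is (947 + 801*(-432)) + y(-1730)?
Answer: -320865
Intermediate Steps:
y(M) = -14*M
(947 + 801*(-432)) + y(-1730) = (947 + 801*(-432)) - 14*(-1730) = (947 - 346032) + 24220 = -345085 + 24220 = -320865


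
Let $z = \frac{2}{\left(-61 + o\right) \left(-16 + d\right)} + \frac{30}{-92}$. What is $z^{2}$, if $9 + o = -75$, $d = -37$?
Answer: $\frac{13267123489}{124969320100} \approx 0.10616$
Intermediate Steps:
$o = -84$ ($o = -9 - 75 = -84$)
$z = - \frac{115183}{353510}$ ($z = \frac{2}{\left(-61 - 84\right) \left(-16 - 37\right)} + \frac{30}{-92} = \frac{2}{\left(-145\right) \left(-53\right)} + 30 \left(- \frac{1}{92}\right) = \frac{2}{7685} - \frac{15}{46} = - \frac{115183}{353510} \approx -0.32583$)
$z^{2} = \left(- \frac{115183}{353510}\right)^{2} = \frac{13267123489}{124969320100}$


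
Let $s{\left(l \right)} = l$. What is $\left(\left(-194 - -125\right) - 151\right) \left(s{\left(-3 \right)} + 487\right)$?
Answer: $-106480$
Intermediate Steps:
$\left(\left(-194 - -125\right) - 151\right) \left(s{\left(-3 \right)} + 487\right) = \left(\left(-194 - -125\right) - 151\right) \left(-3 + 487\right) = \left(\left(-194 + 125\right) - 151\right) 484 = \left(-69 - 151\right) 484 = \left(-220\right) 484 = -106480$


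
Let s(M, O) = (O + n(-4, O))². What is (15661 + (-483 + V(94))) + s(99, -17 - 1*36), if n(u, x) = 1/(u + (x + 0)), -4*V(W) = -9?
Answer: 233812465/12996 ≈ 17991.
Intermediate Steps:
V(W) = 9/4 (V(W) = -¼*(-9) = 9/4)
n(u, x) = 1/(u + x)
s(M, O) = (O + 1/(-4 + O))²
(15661 + (-483 + V(94))) + s(99, -17 - 1*36) = (15661 + (-483 + 9/4)) + ((-17 - 1*36) + 1/(-4 + (-17 - 1*36)))² = (15661 - 1923/4) + ((-17 - 36) + 1/(-4 + (-17 - 36)))² = 60721/4 + (-53 + 1/(-4 - 53))² = 60721/4 + (-53 + 1/(-57))² = 60721/4 + (-53 - 1/57)² = 60721/4 + (-3022/57)² = 60721/4 + 9132484/3249 = 233812465/12996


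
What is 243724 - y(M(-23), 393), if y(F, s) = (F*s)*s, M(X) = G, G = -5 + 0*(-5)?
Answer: 1015969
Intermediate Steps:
G = -5 (G = -5 + 0 = -5)
M(X) = -5
y(F, s) = F*s**2
243724 - y(M(-23), 393) = 243724 - (-5)*393**2 = 243724 - (-5)*154449 = 243724 - 1*(-772245) = 243724 + 772245 = 1015969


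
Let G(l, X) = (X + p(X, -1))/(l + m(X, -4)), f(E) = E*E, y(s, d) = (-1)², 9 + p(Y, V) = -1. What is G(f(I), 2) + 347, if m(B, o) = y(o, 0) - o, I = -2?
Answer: 3115/9 ≈ 346.11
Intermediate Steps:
p(Y, V) = -10 (p(Y, V) = -9 - 1 = -10)
y(s, d) = 1
f(E) = E²
m(B, o) = 1 - o
G(l, X) = (-10 + X)/(5 + l) (G(l, X) = (X - 10)/(l + (1 - 1*(-4))) = (-10 + X)/(l + (1 + 4)) = (-10 + X)/(l + 5) = (-10 + X)/(5 + l))
G(f(I), 2) + 347 = (-10 + 2)/(5 + (-2)²) + 347 = -8/(5 + 4) + 347 = -8/9 + 347 = 3115/9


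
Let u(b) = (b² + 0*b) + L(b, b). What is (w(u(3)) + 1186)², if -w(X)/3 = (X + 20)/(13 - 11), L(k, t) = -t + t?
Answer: 5221225/4 ≈ 1.3053e+6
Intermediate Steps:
L(k, t) = 0
u(b) = b² (u(b) = (b² + 0*b) + 0 = (b² + 0) + 0 = b² + 0 = b²)
w(X) = -30 - 3*X/2 (w(X) = -3*(X + 20)/(13 - 11) = -3*(20 + X)/2 = -3*(10 + X/2) = -30 - 3*X/2)
(w(u(3)) + 1186)² = ((-30 - 3/2*3²) + 1186)² = ((-30 - 3/2*9) + 1186)² = ((-30 - 27/2) + 1186)² = (-87/2 + 1186)² = (2285/2)² = 5221225/4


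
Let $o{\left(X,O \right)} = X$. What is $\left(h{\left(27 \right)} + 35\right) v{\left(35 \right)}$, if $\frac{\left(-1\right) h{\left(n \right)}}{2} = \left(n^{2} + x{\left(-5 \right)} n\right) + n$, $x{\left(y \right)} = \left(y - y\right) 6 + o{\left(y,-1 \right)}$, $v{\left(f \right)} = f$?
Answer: $-42245$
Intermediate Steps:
$x{\left(y \right)} = y$ ($x{\left(y \right)} = \left(y - y\right) 6 + y = 0 \cdot 6 + y = 0 + y = y$)
$h{\left(n \right)} = - 2 n^{2} + 8 n$ ($h{\left(n \right)} = - 2 \left(\left(n^{2} - 5 n\right) + n\right) = - 2 \left(n^{2} - 4 n\right) = - 2 n^{2} + 8 n$)
$\left(h{\left(27 \right)} + 35\right) v{\left(35 \right)} = \left(2 \cdot 27 \left(4 - 27\right) + 35\right) 35 = \left(2 \cdot 27 \left(-23\right) + 35\right) 35 = \left(-1242 + 35\right) 35 = \left(-1207\right) 35 = -42245$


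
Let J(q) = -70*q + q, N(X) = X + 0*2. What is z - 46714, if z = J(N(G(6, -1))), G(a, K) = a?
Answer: -47128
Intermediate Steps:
N(X) = X (N(X) = X + 0 = X)
J(q) = -69*q
z = -414 (z = -69*6 = -414)
z - 46714 = -414 - 46714 = -47128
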